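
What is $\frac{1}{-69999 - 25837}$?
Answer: $- \frac{1}{95836} \approx -1.0434 \cdot 10^{-5}$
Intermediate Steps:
$\frac{1}{-69999 - 25837} = \frac{1}{-95836} = - \frac{1}{95836}$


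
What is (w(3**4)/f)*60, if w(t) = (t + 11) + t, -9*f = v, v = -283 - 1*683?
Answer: 15570/161 ≈ 96.708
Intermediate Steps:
v = -966 (v = -283 - 683 = -966)
f = 322/3 (f = -1/9*(-966) = 322/3 ≈ 107.33)
w(t) = 11 + 2*t (w(t) = (11 + t) + t = 11 + 2*t)
(w(3**4)/f)*60 = ((11 + 2*3**4)/(322/3))*60 = ((11 + 2*81)*(3/322))*60 = ((11 + 162)*(3/322))*60 = (173*(3/322))*60 = (519/322)*60 = 15570/161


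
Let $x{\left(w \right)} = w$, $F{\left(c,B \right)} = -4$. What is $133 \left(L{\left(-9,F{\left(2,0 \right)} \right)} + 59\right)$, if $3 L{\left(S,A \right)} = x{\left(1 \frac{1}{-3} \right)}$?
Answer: $\frac{70490}{9} \approx 7832.2$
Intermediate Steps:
$L{\left(S,A \right)} = - \frac{1}{9}$ ($L{\left(S,A \right)} = \frac{1 \frac{1}{-3}}{3} = \frac{1 \left(- \frac{1}{3}\right)}{3} = \frac{1}{3} \left(- \frac{1}{3}\right) = - \frac{1}{9}$)
$133 \left(L{\left(-9,F{\left(2,0 \right)} \right)} + 59\right) = 133 \left(- \frac{1}{9} + 59\right) = 133 \cdot \frac{530}{9} = \frac{70490}{9}$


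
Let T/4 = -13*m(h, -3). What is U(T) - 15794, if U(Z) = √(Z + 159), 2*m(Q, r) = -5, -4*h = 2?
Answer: -15777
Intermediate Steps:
h = -½ (h = -¼*2 = -½ ≈ -0.50000)
m(Q, r) = -5/2 (m(Q, r) = (½)*(-5) = -5/2)
T = 130 (T = 4*(-13*(-5/2)) = 4*(65/2) = 130)
U(Z) = √(159 + Z)
U(T) - 15794 = √(159 + 130) - 15794 = √289 - 15794 = 17 - 15794 = -15777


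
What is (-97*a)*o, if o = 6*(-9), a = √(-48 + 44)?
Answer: 10476*I ≈ 10476.0*I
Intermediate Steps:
a = 2*I (a = √(-4) = 2*I ≈ 2.0*I)
o = -54
(-97*a)*o = -194*I*(-54) = 10476*I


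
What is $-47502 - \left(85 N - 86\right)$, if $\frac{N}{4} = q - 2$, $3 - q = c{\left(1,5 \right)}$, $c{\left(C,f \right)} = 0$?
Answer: $-47756$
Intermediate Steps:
$q = 3$ ($q = 3 - 0 = 3 + 0 = 3$)
$N = 4$ ($N = 4 \left(3 - 2\right) = 4 \cdot 1 = 4$)
$-47502 - \left(85 N - 86\right) = -47502 - \left(85 \cdot 4 - 86\right) = -47502 - \left(340 - 86\right) = -47502 - 254 = -47756$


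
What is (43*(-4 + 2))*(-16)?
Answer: 1376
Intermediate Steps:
(43*(-4 + 2))*(-16) = (43*(-2))*(-16) = -86*(-16) = 1376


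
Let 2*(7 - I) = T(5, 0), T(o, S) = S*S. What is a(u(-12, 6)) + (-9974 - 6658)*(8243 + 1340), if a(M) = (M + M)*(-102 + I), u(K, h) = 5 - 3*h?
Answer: -159381986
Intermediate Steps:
T(o, S) = S**2
I = 7 (I = 7 - 1/2*0**2 = 7 - 1/2*0 = 7 + 0 = 7)
a(M) = -190*M (a(M) = (M + M)*(-102 + 7) = (2*M)*(-95) = -190*M)
a(u(-12, 6)) + (-9974 - 6658)*(8243 + 1340) = -190*(5 - 3*6) + (-9974 - 6658)*(8243 + 1340) = -190*(5 - 18) - 16632*9583 = -190*(-13) - 159384456 = 2470 - 159384456 = -159381986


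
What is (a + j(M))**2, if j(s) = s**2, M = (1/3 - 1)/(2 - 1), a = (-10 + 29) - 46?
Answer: 57121/81 ≈ 705.20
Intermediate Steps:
a = -27 (a = 19 - 46 = -27)
M = -2/3 (M = (1/3 - 1)/1 = -2/3*1 = -2/3 ≈ -0.66667)
(a + j(M))**2 = (-27 + (-2/3)**2)**2 = (-27 + 4/9)**2 = (-239/9)**2 = 57121/81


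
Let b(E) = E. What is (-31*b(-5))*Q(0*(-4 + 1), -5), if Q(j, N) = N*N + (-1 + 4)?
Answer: 4340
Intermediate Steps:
Q(j, N) = 3 + N² (Q(j, N) = N² + 3 = 3 + N²)
(-31*b(-5))*Q(0*(-4 + 1), -5) = (-31*(-5))*(3 + (-5)²) = 155*(3 + 25) = 155*28 = 4340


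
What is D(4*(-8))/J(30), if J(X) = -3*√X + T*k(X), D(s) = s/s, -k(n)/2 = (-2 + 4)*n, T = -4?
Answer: 16/7671 + √30/76710 ≈ 0.0021572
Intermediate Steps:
k(n) = -4*n (k(n) = -2*(-2 + 4)*n = -4*n)
D(s) = 1
J(X) = -3*√X + 16*X (J(X) = -3*√X - (-16)*X = -3*√X + 16*X)
D(4*(-8))/J(30) = 1/(-3*√30 + 16*30) = 1/(-3*√30 + 480) = 1/(480 - 3*√30)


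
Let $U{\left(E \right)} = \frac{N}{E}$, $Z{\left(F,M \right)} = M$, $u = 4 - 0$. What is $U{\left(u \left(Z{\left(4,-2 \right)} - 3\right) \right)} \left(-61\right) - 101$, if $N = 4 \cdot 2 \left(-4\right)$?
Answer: $- \frac{993}{5} \approx -198.6$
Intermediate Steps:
$u = 4$ ($u = 4 + 0 = 4$)
$N = -32$ ($N = 8 \left(-4\right) = -32$)
$U{\left(E \right)} = - \frac{32}{E}$
$U{\left(u \left(Z{\left(4,-2 \right)} - 3\right) \right)} \left(-61\right) - 101 = - \frac{32}{4 \left(-2 - 3\right)} \left(-61\right) - 101 = - \frac{32}{4 \left(-5\right)} \left(-61\right) - 101 = - \frac{32}{-20} \left(-61\right) - 101 = \left(-32\right) \left(- \frac{1}{20}\right) \left(-61\right) - 101 = \frac{8}{5} \left(-61\right) - 101 = - \frac{488}{5} - 101 = - \frac{993}{5}$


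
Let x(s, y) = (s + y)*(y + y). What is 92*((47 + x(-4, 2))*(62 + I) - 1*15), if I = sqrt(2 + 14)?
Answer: 235428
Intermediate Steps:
x(s, y) = 2*y*(s + y) (x(s, y) = (s + y)*(2*y) = 2*y*(s + y))
I = 4 (I = sqrt(16) = 4)
92*((47 + x(-4, 2))*(62 + I) - 1*15) = 92*((47 + 2*2*(-4 + 2))*(62 + 4) - 1*15) = 92*((47 + 2*2*(-2))*66 - 15) = 92*((47 - 8)*66 - 15) = 92*(39*66 - 15) = 92*(2574 - 15) = 92*2559 = 235428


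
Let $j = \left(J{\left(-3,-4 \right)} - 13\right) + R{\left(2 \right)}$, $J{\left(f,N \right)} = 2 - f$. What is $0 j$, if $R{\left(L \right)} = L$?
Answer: $0$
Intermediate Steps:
$j = -6$ ($j = \left(\left(2 - -3\right) - 13\right) + 2 = \left(\left(2 + 3\right) - 13\right) + 2 = \left(5 - 13\right) + 2 = -8 + 2 = -6$)
$0 j = 0 \left(-6\right) = 0$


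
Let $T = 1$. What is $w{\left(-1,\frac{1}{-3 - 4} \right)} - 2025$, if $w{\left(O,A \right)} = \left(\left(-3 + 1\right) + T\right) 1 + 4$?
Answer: $-2022$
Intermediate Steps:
$w{\left(O,A \right)} = 3$ ($w{\left(O,A \right)} = \left(\left(-3 + 1\right) + 1\right) 1 + 4 = \left(-2 + 1\right) 1 + 4 = \left(-1\right) 1 + 4 = -1 + 4 = 3$)
$w{\left(-1,\frac{1}{-3 - 4} \right)} - 2025 = 3 - 2025 = -2022$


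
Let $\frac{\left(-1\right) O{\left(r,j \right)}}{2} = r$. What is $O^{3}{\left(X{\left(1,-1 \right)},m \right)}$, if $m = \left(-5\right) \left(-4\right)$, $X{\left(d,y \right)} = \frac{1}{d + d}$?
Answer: $-1$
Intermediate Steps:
$X{\left(d,y \right)} = \frac{1}{2 d}$
$m = 20$
$O{\left(r,j \right)} = - 2 r$
$O^{3}{\left(X{\left(1,-1 \right)},m \right)} = \left(- 2 \frac{1}{2 \cdot 1}\right)^{3} = \left(- 2 \cdot \frac{1}{2} \cdot 1\right)^{3} = \left(\left(-2\right) \frac{1}{2}\right)^{3} = \left(-1\right)^{3} = -1$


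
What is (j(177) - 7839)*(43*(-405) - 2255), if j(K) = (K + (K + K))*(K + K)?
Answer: -3543255450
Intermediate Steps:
j(K) = 6*K**2 (j(K) = (K + 2*K)*(2*K) = (3*K)*(2*K) = 6*K**2)
(j(177) - 7839)*(43*(-405) - 2255) = (6*177**2 - 7839)*(43*(-405) - 2255) = (6*31329 - 7839)*(-17415 - 2255) = (187974 - 7839)*(-19670) = 180135*(-19670) = -3543255450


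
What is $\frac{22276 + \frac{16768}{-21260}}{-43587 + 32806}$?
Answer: $- \frac{118392748}{57301015} \approx -2.0662$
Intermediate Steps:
$\frac{22276 + \frac{16768}{-21260}}{-43587 + 32806} = \frac{22276 + 16768 \left(- \frac{1}{21260}\right)}{-10781} = \left(22276 - \frac{4192}{5315}\right) \left(- \frac{1}{10781}\right) = \frac{118392748}{5315} \left(- \frac{1}{10781}\right) = - \frac{118392748}{57301015}$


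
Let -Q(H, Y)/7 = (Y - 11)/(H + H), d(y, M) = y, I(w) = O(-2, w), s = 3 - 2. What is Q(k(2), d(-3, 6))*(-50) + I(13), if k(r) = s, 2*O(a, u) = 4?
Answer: -2448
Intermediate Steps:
O(a, u) = 2 (O(a, u) = (½)*4 = 2)
s = 1
I(w) = 2
k(r) = 1
Q(H, Y) = -7*(-11 + Y)/(2*H) (Q(H, Y) = -7*(Y - 11)/(H + H) = -7*(-11 + Y)/(2*H))
Q(k(2), d(-3, 6))*(-50) + I(13) = ((7/2)*(11 - 1*(-3))/1)*(-50) + 2 = ((7/2)*1*(11 + 3))*(-50) + 2 = ((7/2)*1*14)*(-50) + 2 = 49*(-50) + 2 = -2450 + 2 = -2448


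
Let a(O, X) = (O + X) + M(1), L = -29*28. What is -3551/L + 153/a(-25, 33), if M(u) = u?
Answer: 17355/812 ≈ 21.373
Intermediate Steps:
L = -812
a(O, X) = 1 + O + X (a(O, X) = (O + X) + 1 = 1 + O + X)
-3551/L + 153/a(-25, 33) = -3551/(-812) + 153/(1 - 25 + 33) = -3551*(-1/812) + 153/9 = 3551/812 + 153*(1/9) = 3551/812 + 17 = 17355/812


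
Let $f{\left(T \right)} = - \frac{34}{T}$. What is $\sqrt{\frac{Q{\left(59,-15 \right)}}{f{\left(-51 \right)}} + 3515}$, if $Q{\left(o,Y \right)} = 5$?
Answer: $\frac{\sqrt{14090}}{2} \approx 59.351$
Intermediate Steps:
$\sqrt{\frac{Q{\left(59,-15 \right)}}{f{\left(-51 \right)}} + 3515} = \sqrt{\frac{5}{\left(-34\right) \frac{1}{-51}} + 3515} = \sqrt{\frac{5}{\left(-34\right) \left(- \frac{1}{51}\right)} + 3515} = \sqrt{\frac{5}{\frac{2}{3}} + 3515} = \sqrt{5 \cdot \frac{3}{2} + 3515} = \sqrt{\frac{15}{2} + 3515} = \sqrt{\frac{7045}{2}} = \frac{\sqrt{14090}}{2}$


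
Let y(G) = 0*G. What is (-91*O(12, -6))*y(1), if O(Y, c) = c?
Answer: 0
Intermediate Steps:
y(G) = 0
(-91*O(12, -6))*y(1) = -91*(-6)*0 = 546*0 = 0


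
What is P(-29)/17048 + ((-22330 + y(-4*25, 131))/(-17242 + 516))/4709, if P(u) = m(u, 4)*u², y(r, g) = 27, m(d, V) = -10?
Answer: -165503592849/335686772308 ≈ -0.49303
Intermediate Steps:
P(u) = -10*u²
P(-29)/17048 + ((-22330 + y(-4*25, 131))/(-17242 + 516))/4709 = -10*(-29)²/17048 + ((-22330 + 27)/(-17242 + 516))/4709 = -10*841*(1/17048) - 22303/(-16726)*(1/4709) = -8410*1/17048 - 22303*(-1/16726)*(1/4709) = -4205/8524 + (22303/16726)*(1/4709) = -4205/8524 + 22303/78762734 = -165503592849/335686772308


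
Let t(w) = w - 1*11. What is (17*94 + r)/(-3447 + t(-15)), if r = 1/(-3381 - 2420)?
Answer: -9269997/20146873 ≈ -0.46012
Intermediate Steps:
r = -1/5801 (r = 1/(-5801) = -1/5801 ≈ -0.00017238)
t(w) = -11 + w (t(w) = w - 11 = -11 + w)
(17*94 + r)/(-3447 + t(-15)) = (17*94 - 1/5801)/(-3447 + (-11 - 15)) = (1598 - 1/5801)/(-3447 - 26) = (9269997/5801)/(-3473) = (9269997/5801)*(-1/3473) = -9269997/20146873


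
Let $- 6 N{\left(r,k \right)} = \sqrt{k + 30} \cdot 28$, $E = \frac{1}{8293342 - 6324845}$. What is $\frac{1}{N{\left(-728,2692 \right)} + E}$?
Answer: $- \frac{17716473}{2067348563976569599} - \frac{162749178438378 \sqrt{2722}}{2067348563976569599} \approx -0.0041072$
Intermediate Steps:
$E = \frac{1}{1968497} \approx 5.08 \cdot 10^{-7}$
$N{\left(r,k \right)} = - \frac{14 \sqrt{30 + k}}{3}$ ($N{\left(r,k \right)} = - \frac{\sqrt{k + 30} \cdot 28}{6} = - \frac{\sqrt{30 + k} 28}{6} = - \frac{28 \sqrt{30 + k}}{6} = - \frac{14 \sqrt{30 + k}}{3}$)
$\frac{1}{N{\left(-728,2692 \right)} + E} = \frac{1}{- \frac{14 \sqrt{30 + 2692}}{3} + \frac{1}{1968497}} = \frac{1}{- \frac{14 \sqrt{2722}}{3} + \frac{1}{1968497}} = \frac{1}{\frac{1}{1968497} - \frac{14 \sqrt{2722}}{3}}$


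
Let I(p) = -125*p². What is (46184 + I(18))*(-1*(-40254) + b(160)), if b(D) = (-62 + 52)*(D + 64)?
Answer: 216071576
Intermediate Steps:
b(D) = -640 - 10*D (b(D) = -10*(64 + D) = -640 - 10*D)
(46184 + I(18))*(-1*(-40254) + b(160)) = (46184 - 125*18²)*(-1*(-40254) + (-640 - 10*160)) = (46184 - 125*324)*(40254 + (-640 - 1600)) = (46184 - 40500)*(40254 - 2240) = 5684*38014 = 216071576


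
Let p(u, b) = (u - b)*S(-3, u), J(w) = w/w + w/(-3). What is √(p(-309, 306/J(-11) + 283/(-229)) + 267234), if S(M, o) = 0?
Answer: √267234 ≈ 516.95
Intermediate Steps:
J(w) = 1 - w/3 (J(w) = 1 + w*(-⅓) = 1 - w/3)
p(u, b) = 0 (p(u, b) = (u - b)*0 = 0)
√(p(-309, 306/J(-11) + 283/(-229)) + 267234) = √(0 + 267234) = √267234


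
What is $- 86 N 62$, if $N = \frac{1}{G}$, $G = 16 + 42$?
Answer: $- \frac{2666}{29} \approx -91.931$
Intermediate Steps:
$G = 58$
$N = \frac{1}{58} \approx 0.017241$
$- 86 N 62 = \left(-86\right) \frac{1}{58} \cdot 62 = \left(- \frac{43}{29}\right) 62 = - \frac{2666}{29}$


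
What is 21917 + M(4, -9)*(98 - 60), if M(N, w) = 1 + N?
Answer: 22107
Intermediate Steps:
21917 + M(4, -9)*(98 - 60) = 21917 + (1 + 4)*(98 - 60) = 21917 + 5*38 = 21917 + 190 = 22107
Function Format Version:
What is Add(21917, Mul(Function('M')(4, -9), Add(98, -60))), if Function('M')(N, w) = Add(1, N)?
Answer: 22107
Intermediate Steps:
Add(21917, Mul(Function('M')(4, -9), Add(98, -60))) = Add(21917, Mul(Add(1, 4), Add(98, -60))) = Add(21917, Mul(5, 38)) = Add(21917, 190) = 22107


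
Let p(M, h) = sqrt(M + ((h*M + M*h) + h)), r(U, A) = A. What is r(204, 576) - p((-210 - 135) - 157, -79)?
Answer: 576 - sqrt(78735) ≈ 295.40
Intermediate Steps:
p(M, h) = sqrt(M + h + 2*M*h) (p(M, h) = sqrt(M + ((M*h + M*h) + h)) = sqrt(M + (2*M*h + h)) = sqrt(M + (h + 2*M*h)) = sqrt(M + h + 2*M*h))
r(204, 576) - p((-210 - 135) - 157, -79) = 576 - sqrt(((-210 - 135) - 157) - 79 + 2*((-210 - 135) - 157)*(-79)) = 576 - sqrt((-345 - 157) - 79 + 2*(-345 - 157)*(-79)) = 576 - sqrt(-502 - 79 + 2*(-502)*(-79)) = 576 - sqrt(-502 - 79 + 79316) = 576 - sqrt(78735)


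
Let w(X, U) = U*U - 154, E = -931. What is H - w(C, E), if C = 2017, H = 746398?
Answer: -120209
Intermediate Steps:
w(X, U) = -154 + U² (w(X, U) = U² - 154 = -154 + U²)
H - w(C, E) = 746398 - (-154 + (-931)²) = 746398 - (-154 + 866761) = 746398 - 1*866607 = 746398 - 866607 = -120209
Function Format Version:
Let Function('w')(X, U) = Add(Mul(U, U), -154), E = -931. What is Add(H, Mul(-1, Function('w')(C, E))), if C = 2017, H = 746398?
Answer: -120209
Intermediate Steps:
Function('w')(X, U) = Add(-154, Pow(U, 2)) (Function('w')(X, U) = Add(Pow(U, 2), -154) = Add(-154, Pow(U, 2)))
Add(H, Mul(-1, Function('w')(C, E))) = Add(746398, Mul(-1, Add(-154, Pow(-931, 2)))) = Add(746398, Mul(-1, Add(-154, 866761))) = Add(746398, Mul(-1, 866607)) = Add(746398, -866607) = -120209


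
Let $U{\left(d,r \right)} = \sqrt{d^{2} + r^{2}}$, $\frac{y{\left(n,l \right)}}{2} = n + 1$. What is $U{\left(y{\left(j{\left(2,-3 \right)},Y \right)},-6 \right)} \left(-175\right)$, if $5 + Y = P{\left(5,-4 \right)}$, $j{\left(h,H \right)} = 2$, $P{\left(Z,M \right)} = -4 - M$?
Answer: $- 1050 \sqrt{2} \approx -1484.9$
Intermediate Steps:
$Y = -5$ ($Y = -5 - 0 = -5 + \left(-4 + 4\right) = -5 + 0 = -5$)
$y{\left(n,l \right)} = 2 + 2 n$ ($y{\left(n,l \right)} = 2 \left(n + 1\right) = 2 \left(1 + n\right) = 2 + 2 n$)
$U{\left(y{\left(j{\left(2,-3 \right)},Y \right)},-6 \right)} \left(-175\right) = \sqrt{\left(2 + 2 \cdot 2\right)^{2} + \left(-6\right)^{2}} \left(-175\right) = \sqrt{\left(2 + 4\right)^{2} + 36} \left(-175\right) = \sqrt{6^{2} + 36} \left(-175\right) = \sqrt{36 + 36} \left(-175\right) = \sqrt{72} \left(-175\right) = 6 \sqrt{2} \left(-175\right) = - 1050 \sqrt{2}$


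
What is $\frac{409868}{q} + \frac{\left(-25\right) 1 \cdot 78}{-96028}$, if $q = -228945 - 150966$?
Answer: $- \frac{19308988927}{18241046754} \approx -1.0585$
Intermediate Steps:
$q = -379911$
$\frac{409868}{q} + \frac{\left(-25\right) 1 \cdot 78}{-96028} = \frac{409868}{-379911} + \frac{\left(-25\right) 1 \cdot 78}{-96028} = 409868 \left(- \frac{1}{379911}\right) + \left(-25\right) 78 \left(- \frac{1}{96028}\right) = - \frac{409868}{379911} - - \frac{975}{48014} = - \frac{409868}{379911} + \frac{975}{48014} = - \frac{19308988927}{18241046754}$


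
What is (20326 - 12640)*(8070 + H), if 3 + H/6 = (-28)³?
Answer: -950450760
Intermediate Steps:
H = -131730 (H = -18 + 6*(-28)³ = -18 + 6*(-21952) = -18 - 131712 = -131730)
(20326 - 12640)*(8070 + H) = (20326 - 12640)*(8070 - 131730) = 7686*(-123660) = -950450760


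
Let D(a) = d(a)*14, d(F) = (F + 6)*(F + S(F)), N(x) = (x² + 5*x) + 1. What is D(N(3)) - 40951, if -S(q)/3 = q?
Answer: -62651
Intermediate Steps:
N(x) = 1 + x² + 5*x
S(q) = -3*q
d(F) = -2*F*(6 + F) (d(F) = (F + 6)*(F - 3*F) = (6 + F)*(-2*F) = -2*F*(6 + F))
D(a) = 28*a*(-6 - a) (D(a) = (2*a*(-6 - a))*14 = 28*a*(-6 - a))
D(N(3)) - 40951 = 28*(1 + 3² + 5*3)*(-6 - (1 + 3² + 5*3)) - 40951 = 28*(1 + 9 + 15)*(-6 - (1 + 9 + 15)) - 40951 = 28*25*(-6 - 1*25) - 40951 = 28*25*(-6 - 25) - 40951 = 28*25*(-31) - 40951 = -21700 - 40951 = -62651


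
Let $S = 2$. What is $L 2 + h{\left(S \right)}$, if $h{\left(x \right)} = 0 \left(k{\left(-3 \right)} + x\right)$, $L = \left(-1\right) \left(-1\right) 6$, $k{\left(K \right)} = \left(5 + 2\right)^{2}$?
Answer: $12$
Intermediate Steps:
$k{\left(K \right)} = 49$ ($k{\left(K \right)} = 7^{2} = 49$)
$L = 6$ ($L = 1 \cdot 6 = 6$)
$h{\left(x \right)} = 0$ ($h{\left(x \right)} = 0 \left(49 + x\right) = 0$)
$L 2 + h{\left(S \right)} = 6 \cdot 2 + 0 = 12 + 0 = 12$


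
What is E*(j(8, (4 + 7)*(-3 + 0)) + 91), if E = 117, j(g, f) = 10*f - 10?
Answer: -29133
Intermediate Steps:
j(g, f) = -10 + 10*f
E*(j(8, (4 + 7)*(-3 + 0)) + 91) = 117*((-10 + 10*((4 + 7)*(-3 + 0))) + 91) = 117*((-10 + 10*(11*(-3))) + 91) = 117*((-10 + 10*(-33)) + 91) = 117*((-10 - 330) + 91) = 117*(-340 + 91) = 117*(-249) = -29133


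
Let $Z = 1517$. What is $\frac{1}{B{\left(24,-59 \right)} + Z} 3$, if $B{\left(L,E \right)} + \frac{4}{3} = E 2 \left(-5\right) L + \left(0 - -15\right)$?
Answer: $\frac{9}{47072} \approx 0.0001912$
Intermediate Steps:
$B{\left(L,E \right)} = \frac{41}{3} - 10 E L$ ($B{\left(L,E \right)} = - \frac{4}{3} + \left(E 2 \left(-5\right) L + \left(0 - -15\right)\right) = - \frac{4}{3} + \left(2 E \left(-5\right) L + \left(0 + 15\right)\right) = - \frac{4}{3} + \left(- 10 E L + 15\right) = - \frac{4}{3} - \left(-15 + 10 E L\right) = \frac{41}{3} - 10 E L$)
$\frac{1}{B{\left(24,-59 \right)} + Z} 3 = \frac{1}{\left(\frac{41}{3} - \left(-590\right) 24\right) + 1517} \cdot 3 = \frac{1}{\left(\frac{41}{3} + 14160\right) + 1517} \cdot 3 = \frac{1}{\frac{42521}{3} + 1517} \cdot 3 = \frac{1}{\frac{47072}{3}} \cdot 3 = \frac{3}{47072} \cdot 3 = \frac{9}{47072}$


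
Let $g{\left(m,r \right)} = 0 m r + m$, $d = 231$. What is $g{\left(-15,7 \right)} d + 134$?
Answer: $-3331$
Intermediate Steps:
$g{\left(m,r \right)} = m$ ($g{\left(m,r \right)} = 0 r + m = 0 + m = m$)
$g{\left(-15,7 \right)} d + 134 = \left(-15\right) 231 + 134 = -3465 + 134 = -3331$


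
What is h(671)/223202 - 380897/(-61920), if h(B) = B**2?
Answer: 56447947457/6910333920 ≈ 8.1686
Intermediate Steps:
h(671)/223202 - 380897/(-61920) = 671**2/223202 - 380897/(-61920) = 450241*(1/223202) - 380897*(-1/61920) = 450241/223202 + 380897/61920 = 56447947457/6910333920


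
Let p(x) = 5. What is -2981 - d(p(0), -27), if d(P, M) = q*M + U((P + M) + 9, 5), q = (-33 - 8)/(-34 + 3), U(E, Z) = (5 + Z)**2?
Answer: -94404/31 ≈ -3045.3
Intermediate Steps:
q = 41/31 (q = -41/(-31) = -41*(-1/31) = 41/31 ≈ 1.3226)
d(P, M) = 100 + 41*M/31 (d(P, M) = 41*M/31 + (5 + 5)**2 = 41*M/31 + 10**2 = 41*M/31 + 100 = 100 + 41*M/31)
-2981 - d(p(0), -27) = -2981 - (100 + (41/31)*(-27)) = -2981 - (100 - 1107/31) = -2981 - 1*1993/31 = -2981 - 1993/31 = -94404/31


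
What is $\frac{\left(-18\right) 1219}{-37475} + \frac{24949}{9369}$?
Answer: $\frac{1140538373}{351103275} \approx 3.2484$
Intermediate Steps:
$\frac{\left(-18\right) 1219}{-37475} + \frac{24949}{9369} = \left(-21942\right) \left(- \frac{1}{37475}\right) + 24949 \cdot \frac{1}{9369} = \frac{21942}{37475} + \frac{24949}{9369} = \frac{1140538373}{351103275}$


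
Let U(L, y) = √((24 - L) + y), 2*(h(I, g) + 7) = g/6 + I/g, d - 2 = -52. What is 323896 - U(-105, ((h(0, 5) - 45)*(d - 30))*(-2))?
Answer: 323896 - I*√73119/3 ≈ 3.239e+5 - 90.135*I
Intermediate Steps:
d = -50 (d = 2 - 52 = -50)
h(I, g) = -7 + g/12 + I/(2*g) (h(I, g) = -7 + (g/6 + I/g)/2 = -7 + (g/12 + I/(2*g)) = -7 + g/12 + I/(2*g))
U(L, y) = √(24 + y - L)
323896 - U(-105, ((h(0, 5) - 45)*(d - 30))*(-2)) = 323896 - √(24 + (((-7 + (1/12)*5 + (½)*0/5) - 45)*(-50 - 30))*(-2) - 1*(-105)) = 323896 - √(24 + (((-7 + 5/12 + (½)*0*(⅕)) - 45)*(-80))*(-2) + 105) = 323896 - √(24 + (((-7 + 5/12 + 0) - 45)*(-80))*(-2) + 105) = 323896 - √(24 + ((-79/12 - 45)*(-80))*(-2) + 105) = 323896 - √(24 - 619/12*(-80)*(-2) + 105) = 323896 - √(24 + (12380/3)*(-2) + 105) = 323896 - √(24 - 24760/3 + 105) = 323896 - √(-24373/3) = 323896 - I*√73119/3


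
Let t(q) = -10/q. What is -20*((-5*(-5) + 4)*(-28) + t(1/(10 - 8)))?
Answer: 16640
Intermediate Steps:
-20*((-5*(-5) + 4)*(-28) + t(1/(10 - 8))) = -20*((-5*(-5) + 4)*(-28) - 10/(1/(10 - 8))) = -20*((25 + 4)*(-28) - 10/(1/2)) = -20*(29*(-28) - 10/½) = -20*(-812 - 10*2) = -20*(-812 - 20) = -20*(-832) = 16640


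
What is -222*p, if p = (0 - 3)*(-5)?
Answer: -3330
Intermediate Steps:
p = 15 (p = -3*(-5) = 15)
-222*p = -222*15 = -3330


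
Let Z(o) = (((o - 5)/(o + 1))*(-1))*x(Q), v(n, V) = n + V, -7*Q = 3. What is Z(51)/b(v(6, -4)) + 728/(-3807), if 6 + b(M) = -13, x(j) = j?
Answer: -2780107/13164606 ≈ -0.21118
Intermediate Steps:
Q = -3/7 (Q = -⅐*3 = -3/7 ≈ -0.42857)
v(n, V) = V + n
b(M) = -19 (b(M) = -6 - 13 = -19)
Z(o) = 3*(-5 + o)/(7*(1 + o)) (Z(o) = (((o - 5)/(o + 1))*(-1))*(-3/7) = (((-5 + o)/(1 + o))*(-1))*(-3/7) = -(-5 + o)/(1 + o)*(-3/7) = 3*(-5 + o)/(7*(1 + o)))
Z(51)/b(v(6, -4)) + 728/(-3807) = (3*(-5 + 51)/(7*(1 + 51)))/(-19) + 728/(-3807) = ((3/7)*46/52)*(-1/19) + 728*(-1/3807) = ((3/7)*(1/52)*46)*(-1/19) - 728/3807 = (69/182)*(-1/19) - 728/3807 = -69/3458 - 728/3807 = -2780107/13164606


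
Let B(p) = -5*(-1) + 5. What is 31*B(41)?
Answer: 310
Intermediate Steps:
B(p) = 10 (B(p) = 5 + 5 = 10)
31*B(41) = 31*10 = 310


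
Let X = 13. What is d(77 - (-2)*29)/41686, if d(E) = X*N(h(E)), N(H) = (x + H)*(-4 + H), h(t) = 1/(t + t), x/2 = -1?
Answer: 7560553/3038909400 ≈ 0.0024879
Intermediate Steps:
x = -2 (x = 2*(-1) = -2)
h(t) = 1/(2*t)
N(H) = (-4 + H)*(-2 + H) (N(H) = (-2 + H)*(-4 + H) = (-4 + H)*(-2 + H))
d(E) = 104 - 39/E + 13/(4*E²) (d(E) = 13*(8 + (1/(2*E))² - 3/E) = 13*(8 + 1/(4*E²) - 3/E) = 13*(8 - 3/E + 1/(4*E²)) = 104 - 39/E + 13/(4*E²))
d(77 - (-2)*29)/41686 = (104 - 39/(77 - (-2)*29) + 13/(4*(77 - (-2)*29)²))/41686 = (104 - 39/(77 - 1*(-58)) + 13/(4*(77 - 1*(-58))²))*(1/41686) = (104 - 39/(77 + 58) + 13/(4*(77 + 58)²))*(1/41686) = (104 - 39/135 + (13/4)/135²)*(1/41686) = (104 - 39*1/135 + (13/4)*(1/18225))*(1/41686) = (104 - 13/45 + 13/72900)*(1/41686) = (7560553/72900)*(1/41686) = 7560553/3038909400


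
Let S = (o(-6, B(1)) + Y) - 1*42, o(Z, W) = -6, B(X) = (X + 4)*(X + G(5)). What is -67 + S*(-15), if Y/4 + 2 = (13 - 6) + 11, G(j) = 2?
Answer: -307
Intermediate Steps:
B(X) = (2 + X)*(4 + X) (B(X) = (X + 4)*(X + 2) = (4 + X)*(2 + X) = (2 + X)*(4 + X))
Y = 64 (Y = -8 + 4*((13 - 6) + 11) = -8 + 4*(7 + 11) = -8 + 4*18 = -8 + 72 = 64)
S = 16 (S = (-6 + 64) - 1*42 = 58 - 42 = 16)
-67 + S*(-15) = -67 + 16*(-15) = -67 - 240 = -307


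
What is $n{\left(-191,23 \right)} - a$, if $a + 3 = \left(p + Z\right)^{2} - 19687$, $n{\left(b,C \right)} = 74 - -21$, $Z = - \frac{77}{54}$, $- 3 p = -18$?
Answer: $\frac{57632051}{2916} \approx 19764.0$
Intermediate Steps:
$p = 6$ ($p = \left(- \frac{1}{3}\right) \left(-18\right) = 6$)
$Z = - \frac{77}{54}$ ($Z = \left(-77\right) \frac{1}{54} = - \frac{77}{54} \approx -1.4259$)
$n{\left(b,C \right)} = 95$ ($n{\left(b,C \right)} = 74 + 21 = 95$)
$a = - \frac{57355031}{2916}$ ($a = -3 - \left(19687 - \left(6 - \frac{77}{54}\right)^{2}\right) = -3 - \left(19687 - \left(\frac{247}{54}\right)^{2}\right) = -3 + \left(\frac{61009}{2916} - 19687\right) = -3 - \frac{57346283}{2916} = - \frac{57355031}{2916} \approx -19669.0$)
$n{\left(-191,23 \right)} - a = 95 - - \frac{57355031}{2916} = 95 + \frac{57355031}{2916} = \frac{57632051}{2916}$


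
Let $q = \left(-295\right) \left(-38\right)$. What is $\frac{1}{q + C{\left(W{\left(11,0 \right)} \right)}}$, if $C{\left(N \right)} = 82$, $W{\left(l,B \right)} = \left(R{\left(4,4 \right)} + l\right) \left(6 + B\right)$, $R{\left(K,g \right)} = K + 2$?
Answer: $\frac{1}{11292} \approx 8.8558 \cdot 10^{-5}$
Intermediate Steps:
$R{\left(K,g \right)} = 2 + K$
$q = 11210$
$W{\left(l,B \right)} = \left(6 + B\right) \left(6 + l\right)$ ($W{\left(l,B \right)} = \left(\left(2 + 4\right) + l\right) \left(6 + B\right) = \left(6 + l\right) \left(6 + B\right) = \left(6 + B\right) \left(6 + l\right)$)
$\frac{1}{q + C{\left(W{\left(11,0 \right)} \right)}} = \frac{1}{11210 + 82} = \frac{1}{11292}$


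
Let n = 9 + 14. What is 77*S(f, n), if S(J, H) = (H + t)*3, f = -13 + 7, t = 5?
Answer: 6468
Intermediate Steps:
n = 23
f = -6
S(J, H) = 15 + 3*H (S(J, H) = (H + 5)*3 = (5 + H)*3 = 15 + 3*H)
77*S(f, n) = 77*(15 + 3*23) = 77*(15 + 69) = 77*84 = 6468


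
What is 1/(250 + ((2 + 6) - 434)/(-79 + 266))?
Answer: 187/46324 ≈ 0.0040368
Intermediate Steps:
1/(250 + ((2 + 6) - 434)/(-79 + 266)) = 1/(250 + (8 - 434)/187) = 1/(250 - 426*1/187) = 1/(250 - 426/187) = 1/(46324/187) = 187/46324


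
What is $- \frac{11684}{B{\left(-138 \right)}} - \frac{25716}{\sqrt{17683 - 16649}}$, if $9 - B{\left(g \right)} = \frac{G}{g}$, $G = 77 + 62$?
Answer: $- \frac{1612392}{1381} - \frac{12858 \sqrt{1034}}{517} \approx -1967.3$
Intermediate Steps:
$G = 139$
$B{\left(g \right)} = 9 - \frac{139}{g}$
$- \frac{11684}{B{\left(-138 \right)}} - \frac{25716}{\sqrt{17683 - 16649}} = - \frac{11684}{9 - \frac{139}{-138}} - \frac{25716}{\sqrt{17683 - 16649}} = - \frac{11684}{9 - - \frac{139}{138}} - \frac{25716}{\sqrt{1034}} = - \frac{11684}{9 + \frac{139}{138}} - 25716 \frac{\sqrt{1034}}{1034} = - \frac{11684}{\frac{1381}{138}} - \frac{12858 \sqrt{1034}}{517} = \left(-11684\right) \frac{138}{1381} - \frac{12858 \sqrt{1034}}{517} = - \frac{1612392}{1381} - \frac{12858 \sqrt{1034}}{517}$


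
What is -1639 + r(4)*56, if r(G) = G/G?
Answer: -1583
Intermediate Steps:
r(G) = 1
-1639 + r(4)*56 = -1639 + 1*56 = -1639 + 56 = -1583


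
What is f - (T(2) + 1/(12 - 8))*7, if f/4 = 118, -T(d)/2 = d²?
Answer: 2105/4 ≈ 526.25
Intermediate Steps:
T(d) = -2*d²
f = 472 (f = 4*118 = 472)
f - (T(2) + 1/(12 - 8))*7 = 472 - (-2*2² + 1/(12 - 8))*7 = 472 - (-2*4 + 1/4)*7 = 472 - (-8 + ¼)*7 = 472 - (-31)*7/4 = 472 - 1*(-217/4) = 472 + 217/4 = 2105/4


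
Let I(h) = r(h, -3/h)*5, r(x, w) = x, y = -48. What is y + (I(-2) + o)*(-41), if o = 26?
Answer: -704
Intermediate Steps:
I(h) = 5*h (I(h) = h*5 = 5*h)
y + (I(-2) + o)*(-41) = -48 + (5*(-2) + 26)*(-41) = -48 + (-10 + 26)*(-41) = -48 + 16*(-41) = -48 - 656 = -704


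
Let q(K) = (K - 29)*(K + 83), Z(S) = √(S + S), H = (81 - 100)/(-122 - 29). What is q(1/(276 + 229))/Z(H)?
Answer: -306908952*√5738/4845475 ≈ -4797.9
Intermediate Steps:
H = 19/151 (H = -19/(-151) = -19*(-1/151) = 19/151 ≈ 0.12583)
Z(S) = √2*√S (Z(S) = √(2*S) = √2*√S)
q(K) = (-29 + K)*(83 + K)
q(1/(276 + 229))/Z(H) = (-2407 + (1/(276 + 229))² + 54/(276 + 229))/((√2*√(19/151))) = (-2407 + (1/505)² + 54/505)/((√2*(√2869/151))) = (-2407 + (1/505)² + 54*(1/505))/((√5738/151)) = (-2407 + 1/255025 + 54/505)*(√5738/38) = -306908952*√5738/4845475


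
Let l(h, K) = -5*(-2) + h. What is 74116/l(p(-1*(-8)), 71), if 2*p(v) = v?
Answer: 5294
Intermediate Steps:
p(v) = v/2
l(h, K) = 10 + h
74116/l(p(-1*(-8)), 71) = 74116/(10 + (-1*(-8))/2) = 74116/(10 + (½)*8) = 74116/(10 + 4) = 74116/14 = 74116*(1/14) = 5294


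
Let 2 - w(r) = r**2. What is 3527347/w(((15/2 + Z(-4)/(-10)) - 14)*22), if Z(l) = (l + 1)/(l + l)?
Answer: -5643755200/33093809 ≈ -170.54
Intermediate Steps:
Z(l) = (1 + l)/(2*l) (Z(l) = (1 + l)/((2*l)) = (1 + l)*(1/(2*l)) = (1 + l)/(2*l))
w(r) = 2 - r**2
3527347/w(((15/2 + Z(-4)/(-10)) - 14)*22) = 3527347/(2 - (((15/2 + ((1/2)*(1 - 4)/(-4))/(-10)) - 14)*22)**2) = 3527347/(2 - (((15*(1/2) + ((1/2)*(-1/4)*(-3))*(-1/10)) - 14)*22)**2) = 3527347/(2 - (((15/2 + (3/8)*(-1/10)) - 14)*22)**2) = 3527347/(2 - (((15/2 - 3/80) - 14)*22)**2) = 3527347/(2 - ((597/80 - 14)*22)**2) = 3527347/(2 - (-523/80*22)**2) = 3527347/(2 - (-5753/40)**2) = 3527347/(2 - 1*33097009/1600) = 3527347/(2 - 33097009/1600) = 3527347/(-33093809/1600) = 3527347*(-1600/33093809) = -5643755200/33093809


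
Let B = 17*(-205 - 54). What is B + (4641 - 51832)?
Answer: -51594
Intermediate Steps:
B = -4403 (B = 17*(-259) = -4403)
B + (4641 - 51832) = -4403 + (4641 - 51832) = -4403 - 47191 = -51594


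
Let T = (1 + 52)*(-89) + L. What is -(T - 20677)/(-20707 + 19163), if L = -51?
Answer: -25445/1544 ≈ -16.480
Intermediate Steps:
T = -4768 (T = (1 + 52)*(-89) - 51 = 53*(-89) - 51 = -4717 - 51 = -4768)
-(T - 20677)/(-20707 + 19163) = -(-4768 - 20677)/(-20707 + 19163) = -(-25445)/(-1544) = -(-25445)*(-1)/1544 = -1*25445/1544 = -25445/1544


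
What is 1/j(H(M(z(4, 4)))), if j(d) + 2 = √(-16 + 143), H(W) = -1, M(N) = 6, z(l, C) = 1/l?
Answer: 2/123 + √127/123 ≈ 0.10788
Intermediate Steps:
z(l, C) = 1/l
j(d) = -2 + √127 (j(d) = -2 + √(-16 + 143) = -2 + √127)
1/j(H(M(z(4, 4)))) = 1/(-2 + √127)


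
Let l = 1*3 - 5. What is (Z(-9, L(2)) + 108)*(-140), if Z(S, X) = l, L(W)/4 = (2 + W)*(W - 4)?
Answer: -14840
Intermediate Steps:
L(W) = 4*(-4 + W)*(2 + W) (L(W) = 4*((2 + W)*(W - 4)) = 4*((2 + W)*(-4 + W)) = 4*((-4 + W)*(2 + W)) = 4*(-4 + W)*(2 + W))
l = -2 (l = 3 - 5 = -2)
Z(S, X) = -2
(Z(-9, L(2)) + 108)*(-140) = (-2 + 108)*(-140) = 106*(-140) = -14840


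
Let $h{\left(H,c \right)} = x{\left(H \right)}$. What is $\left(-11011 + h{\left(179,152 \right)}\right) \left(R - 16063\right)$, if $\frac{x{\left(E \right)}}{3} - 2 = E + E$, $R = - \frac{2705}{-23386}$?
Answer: $\frac{3730546513703}{23386} \approx 1.5952 \cdot 10^{8}$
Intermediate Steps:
$R = \frac{2705}{23386}$ ($R = \left(-2705\right) \left(- \frac{1}{23386}\right) = \frac{2705}{23386} \approx 0.11567$)
$x{\left(E \right)} = 6 + 6 E$ ($x{\left(E \right)} = 6 + 3 \left(E + E\right) = 6 + 3 \cdot 2 E = 6 + 6 E$)
$h{\left(H,c \right)} = 6 + 6 H$
$\left(-11011 + h{\left(179,152 \right)}\right) \left(R - 16063\right) = \left(-11011 + \left(6 + 6 \cdot 179\right)\right) \left(\frac{2705}{23386} - 16063\right) = \left(-11011 + \left(6 + 1074\right)\right) \left(- \frac{375646613}{23386}\right) = \left(-11011 + 1080\right) \left(- \frac{375646613}{23386}\right) = \left(-9931\right) \left(- \frac{375646613}{23386}\right) = \frac{3730546513703}{23386}$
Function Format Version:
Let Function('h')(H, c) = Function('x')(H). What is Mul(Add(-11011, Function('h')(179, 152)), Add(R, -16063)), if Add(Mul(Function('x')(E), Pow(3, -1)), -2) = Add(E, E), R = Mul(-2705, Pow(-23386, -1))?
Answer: Rational(3730546513703, 23386) ≈ 1.5952e+8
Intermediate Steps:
R = Rational(2705, 23386) (R = Mul(-2705, Rational(-1, 23386)) = Rational(2705, 23386) ≈ 0.11567)
Function('x')(E) = Add(6, Mul(6, E)) (Function('x')(E) = Add(6, Mul(3, Add(E, E))) = Add(6, Mul(3, Mul(2, E))) = Add(6, Mul(6, E)))
Function('h')(H, c) = Add(6, Mul(6, H))
Mul(Add(-11011, Function('h')(179, 152)), Add(R, -16063)) = Mul(Add(-11011, Add(6, Mul(6, 179))), Add(Rational(2705, 23386), -16063)) = Mul(Add(-11011, Add(6, 1074)), Rational(-375646613, 23386)) = Mul(Add(-11011, 1080), Rational(-375646613, 23386)) = Mul(-9931, Rational(-375646613, 23386)) = Rational(3730546513703, 23386)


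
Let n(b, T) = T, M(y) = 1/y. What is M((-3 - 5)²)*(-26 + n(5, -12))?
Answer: -19/32 ≈ -0.59375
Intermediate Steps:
M((-3 - 5)²)*(-26 + n(5, -12)) = (-26 - 12)/((-3 - 5)²) = -38/(-8)² = -38/64 = (1/64)*(-38) = -19/32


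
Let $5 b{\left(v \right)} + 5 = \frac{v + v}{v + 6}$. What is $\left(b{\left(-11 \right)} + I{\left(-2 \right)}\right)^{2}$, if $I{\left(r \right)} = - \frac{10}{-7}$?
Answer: $\frac{52441}{30625} \approx 1.7124$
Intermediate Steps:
$I{\left(r \right)} = \frac{10}{7}$ ($I{\left(r \right)} = \left(-10\right) \left(- \frac{1}{7}\right) = \frac{10}{7}$)
$b{\left(v \right)} = -1 + \frac{2 v}{5 \left(6 + v\right)}$ ($b{\left(v \right)} = -1 + \frac{\left(v + v\right) \frac{1}{v + 6}}{5} = -1 + \frac{2 v \frac{1}{6 + v}}{5} = -1 + \frac{2 v}{5 \left(6 + v\right)}$)
$\left(b{\left(-11 \right)} + I{\left(-2 \right)}\right)^{2} = \left(\frac{3 \left(-10 - -11\right)}{5 \left(6 - 11\right)} + \frac{10}{7}\right)^{2} = \left(\frac{3 \left(-10 + 11\right)}{5 \left(-5\right)} + \frac{10}{7}\right)^{2} = \left(\frac{3}{5} \left(- \frac{1}{5}\right) 1 + \frac{10}{7}\right)^{2} = \left(- \frac{3}{25} + \frac{10}{7}\right)^{2} = \left(\frac{229}{175}\right)^{2} = \frac{52441}{30625}$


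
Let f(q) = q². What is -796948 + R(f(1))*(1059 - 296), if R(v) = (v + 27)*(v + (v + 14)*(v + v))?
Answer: -134664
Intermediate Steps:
R(v) = (27 + v)*(v + 2*v*(14 + v)) (R(v) = (27 + v)*(v + (14 + v)*(2*v)) = (27 + v)*(v + 2*v*(14 + v)))
-796948 + R(f(1))*(1059 - 296) = -796948 + (1²*(783 + 2*(1²)² + 83*1²))*(1059 - 296) = -796948 + (1*(783 + 2*1² + 83*1))*763 = -796948 + (1*(783 + 2*1 + 83))*763 = -796948 + (1*(783 + 2 + 83))*763 = -796948 + (1*868)*763 = -796948 + 868*763 = -796948 + 662284 = -134664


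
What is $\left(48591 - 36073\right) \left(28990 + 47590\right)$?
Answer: $958628440$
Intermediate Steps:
$\left(48591 - 36073\right) \left(28990 + 47590\right) = 12518 \cdot 76580 = 958628440$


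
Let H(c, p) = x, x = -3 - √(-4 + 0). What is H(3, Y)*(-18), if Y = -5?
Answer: 54 + 36*I ≈ 54.0 + 36.0*I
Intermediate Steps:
x = -3 - 2*I (x = -3 - √(-4) = -3 - 2*I ≈ -3.0 - 2.0*I)
H(c, p) = -3 - 2*I
H(3, Y)*(-18) = (-3 - 2*I)*(-18) = 54 + 36*I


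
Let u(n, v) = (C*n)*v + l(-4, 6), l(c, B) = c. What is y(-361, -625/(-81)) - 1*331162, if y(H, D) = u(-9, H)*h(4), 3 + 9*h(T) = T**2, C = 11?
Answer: -2515903/9 ≈ -2.7955e+5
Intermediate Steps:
u(n, v) = -4 + 11*n*v (u(n, v) = (11*n)*v - 4 = 11*n*v - 4 = -4 + 11*n*v)
h(T) = -1/3 + T**2/9
y(H, D) = -52/9 - 143*H (y(H, D) = (-4 + 11*(-9)*H)*(-1/3 + (1/9)*4**2) = (-4 - 99*H)*(-1/3 + (1/9)*16) = (-4 - 99*H)*(-1/3 + 16/9) = (-4 - 99*H)*(13/9) = -52/9 - 143*H)
y(-361, -625/(-81)) - 1*331162 = (-52/9 - 143*(-361)) - 1*331162 = (-52/9 + 51623) - 331162 = 464555/9 - 331162 = -2515903/9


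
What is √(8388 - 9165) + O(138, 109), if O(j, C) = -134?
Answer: -134 + I*√777 ≈ -134.0 + 27.875*I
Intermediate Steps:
√(8388 - 9165) + O(138, 109) = √(8388 - 9165) - 134 = √(-777) - 134 = I*√777 - 134 = -134 + I*√777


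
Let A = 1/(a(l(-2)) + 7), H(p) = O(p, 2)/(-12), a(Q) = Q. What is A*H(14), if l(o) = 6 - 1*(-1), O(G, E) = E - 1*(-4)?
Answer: -1/28 ≈ -0.035714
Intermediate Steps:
O(G, E) = 4 + E (O(G, E) = E + 4 = 4 + E)
l(o) = 7 (l(o) = 6 + 1 = 7)
H(p) = -1/2 (H(p) = (4 + 2)/(-12) = 6*(-1/12) = -1/2)
A = 1/14 (A = 1/(7 + 7) = 1/14 ≈ 0.071429)
A*H(14) = (1/14)*(-1/2) = -1/28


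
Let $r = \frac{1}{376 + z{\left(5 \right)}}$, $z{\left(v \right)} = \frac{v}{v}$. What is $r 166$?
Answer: $\frac{166}{377} \approx 0.44032$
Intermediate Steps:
$z{\left(v \right)} = 1$
$r = \frac{1}{377}$ ($r = \frac{1}{376 + 1} = \frac{1}{377} \approx 0.0026525$)
$r 166 = \frac{1}{377} \cdot 166 = \frac{166}{377}$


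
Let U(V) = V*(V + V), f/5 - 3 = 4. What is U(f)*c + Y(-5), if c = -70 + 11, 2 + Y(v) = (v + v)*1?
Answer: -144562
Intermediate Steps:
Y(v) = -2 + 2*v (Y(v) = -2 + (v + v)*1 = -2 + (2*v)*1 = -2 + 2*v)
f = 35 (f = 15 + 5*4 = 15 + 20 = 35)
U(V) = 2*V² (U(V) = V*(2*V) = 2*V²)
c = -59
U(f)*c + Y(-5) = (2*35²)*(-59) + (-2 + 2*(-5)) = (2*1225)*(-59) + (-2 - 10) = 2450*(-59) - 12 = -144550 - 12 = -144562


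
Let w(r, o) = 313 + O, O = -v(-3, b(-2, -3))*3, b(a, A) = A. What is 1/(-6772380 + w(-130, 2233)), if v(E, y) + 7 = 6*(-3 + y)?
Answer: -1/6771938 ≈ -1.4767e-7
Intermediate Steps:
v(E, y) = -25 + 6*y (v(E, y) = -7 + 6*(-3 + y) = -7 + (-18 + 6*y) = -25 + 6*y)
O = 129 (O = -(-25 + 6*(-3))*3 = -(-25 - 18)*3 = -1*(-43)*3 = 43*3 = 129)
w(r, o) = 442 (w(r, o) = 313 + 129 = 442)
1/(-6772380 + w(-130, 2233)) = 1/(-6772380 + 442) = 1/(-6771938) = -1/6771938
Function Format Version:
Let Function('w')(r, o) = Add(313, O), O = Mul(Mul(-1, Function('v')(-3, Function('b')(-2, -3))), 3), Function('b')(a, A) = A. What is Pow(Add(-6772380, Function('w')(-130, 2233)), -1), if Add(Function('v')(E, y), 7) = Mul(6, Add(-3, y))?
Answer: Rational(-1, 6771938) ≈ -1.4767e-7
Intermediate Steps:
Function('v')(E, y) = Add(-25, Mul(6, y)) (Function('v')(E, y) = Add(-7, Mul(6, Add(-3, y))) = Add(-7, Add(-18, Mul(6, y))) = Add(-25, Mul(6, y)))
O = 129 (O = Mul(Mul(-1, Add(-25, Mul(6, -3))), 3) = Mul(Mul(-1, Add(-25, -18)), 3) = Mul(Mul(-1, -43), 3) = Mul(43, 3) = 129)
Function('w')(r, o) = 442 (Function('w')(r, o) = Add(313, 129) = 442)
Pow(Add(-6772380, Function('w')(-130, 2233)), -1) = Pow(Add(-6772380, 442), -1) = Pow(-6771938, -1) = Rational(-1, 6771938)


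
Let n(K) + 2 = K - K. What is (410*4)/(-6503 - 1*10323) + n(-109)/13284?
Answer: -5454853/55879146 ≈ -0.097619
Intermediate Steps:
n(K) = -2 (n(K) = -2 + (K - K) = -2 + 0 = -2)
(410*4)/(-6503 - 1*10323) + n(-109)/13284 = (410*4)/(-6503 - 1*10323) - 2/13284 = 1640/(-6503 - 10323) - 2*1/13284 = 1640/(-16826) - 1/6642 = 1640*(-1/16826) - 1/6642 = -820/8413 - 1/6642 = -5454853/55879146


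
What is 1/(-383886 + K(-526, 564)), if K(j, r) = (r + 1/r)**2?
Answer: -318096/20926899647 ≈ -1.5200e-5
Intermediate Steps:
1/(-383886 + K(-526, 564)) = 1/(-383886 + (1 + 564**2)**2/564**2) = 1/(-383886 + (1 + 318096)**2/318096) = 1/(-383886 + (1/318096)*318097**2) = 1/(-383886 + (1/318096)*101185701409) = 1/(-383886 + 101185701409/318096) = 1/(-20926899647/318096) = -318096/20926899647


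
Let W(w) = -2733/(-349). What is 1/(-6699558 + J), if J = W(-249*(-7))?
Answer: -349/2338143009 ≈ -1.4926e-7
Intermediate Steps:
W(w) = 2733/349 (W(w) = -2733*(-1/349) = 2733/349)
J = 2733/349 ≈ 7.8309
1/(-6699558 + J) = 1/(-6699558 + 2733/349) = 1/(-2338143009/349) = -349/2338143009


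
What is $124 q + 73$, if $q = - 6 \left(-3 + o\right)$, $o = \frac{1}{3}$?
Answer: $2057$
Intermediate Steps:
$o = \frac{1}{3} \approx 0.33333$
$q = 16$ ($q = - 6 \left(-3 + \frac{1}{3}\right) = \left(-6\right) \left(- \frac{8}{3}\right) = 16$)
$124 q + 73 = 124 \cdot 16 + 73 = 1984 + 73 = 2057$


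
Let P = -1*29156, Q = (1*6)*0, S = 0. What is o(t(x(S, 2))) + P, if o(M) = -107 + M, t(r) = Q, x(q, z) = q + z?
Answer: -29263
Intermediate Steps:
Q = 0 (Q = 6*0 = 0)
P = -29156
t(r) = 0
o(t(x(S, 2))) + P = (-107 + 0) - 29156 = -107 - 29156 = -29263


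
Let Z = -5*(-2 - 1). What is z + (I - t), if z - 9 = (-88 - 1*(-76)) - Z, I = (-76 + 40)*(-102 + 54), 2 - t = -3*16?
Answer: 1660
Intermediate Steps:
t = 50 (t = 2 - (-3)*16 = 2 - 1*(-48) = 2 + 48 = 50)
Z = 15 (Z = -5*(-3) = 15)
I = 1728 (I = -36*(-48) = 1728)
z = -18 (z = 9 + ((-88 - 1*(-76)) - 1*15) = 9 + ((-88 + 76) - 15) = 9 + (-12 - 15) = 9 - 27 = -18)
z + (I - t) = -18 + (1728 - 1*50) = -18 + (1728 - 50) = -18 + 1678 = 1660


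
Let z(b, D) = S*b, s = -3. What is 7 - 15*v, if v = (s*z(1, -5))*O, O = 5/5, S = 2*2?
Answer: 187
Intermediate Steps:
S = 4
O = 1 (O = 5*(⅕) = 1)
z(b, D) = 4*b
v = -12 (v = -12*1 = -12)
7 - 15*v = 7 - 15*(-12) = 7 + 180 = 187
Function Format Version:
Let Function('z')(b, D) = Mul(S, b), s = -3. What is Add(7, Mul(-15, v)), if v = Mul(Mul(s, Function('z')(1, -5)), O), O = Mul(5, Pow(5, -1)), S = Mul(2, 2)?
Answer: 187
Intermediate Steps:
S = 4
O = 1 (O = Mul(5, Rational(1, 5)) = 1)
Function('z')(b, D) = Mul(4, b)
v = -12 (v = Mul(Mul(-3, Mul(4, 1)), 1) = Mul(Mul(-3, 4), 1) = Mul(-12, 1) = -12)
Add(7, Mul(-15, v)) = Add(7, Mul(-15, -12)) = Add(7, 180) = 187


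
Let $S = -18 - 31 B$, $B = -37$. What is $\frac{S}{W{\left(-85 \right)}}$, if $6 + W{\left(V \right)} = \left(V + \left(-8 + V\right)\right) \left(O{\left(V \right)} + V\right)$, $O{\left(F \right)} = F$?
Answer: $\frac{1129}{30254} \approx 0.037317$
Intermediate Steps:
$S = 1129$ ($S = -18 - -1147 = -18 + 1147 = 1129$)
$W{\left(V \right)} = -6 + 2 V \left(-8 + 2 V\right)$ ($W{\left(V \right)} = -6 + \left(V + \left(-8 + V\right)\right) \left(V + V\right) = -6 + \left(-8 + 2 V\right) 2 V = -6 + 2 V \left(-8 + 2 V\right)$)
$\frac{S}{W{\left(-85 \right)}} = \frac{1129}{-6 - -1360 + 4 \left(-85\right)^{2}} = \frac{1129}{-6 + 1360 + 4 \cdot 7225} = \frac{1129}{-6 + 1360 + 28900} = \frac{1129}{30254}$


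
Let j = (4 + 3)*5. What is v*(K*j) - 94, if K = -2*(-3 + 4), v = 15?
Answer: -1144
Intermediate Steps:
K = -2 (K = -2*1 = -2)
j = 35 (j = 7*5 = 35)
v*(K*j) - 94 = 15*(-2*35) - 94 = 15*(-70) - 94 = -1050 - 94 = -1144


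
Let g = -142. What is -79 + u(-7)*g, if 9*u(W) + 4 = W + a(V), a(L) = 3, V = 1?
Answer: 425/9 ≈ 47.222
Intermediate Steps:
u(W) = -⅑ + W/9 (u(W) = -4/9 + (W + 3)/9 = -4/9 + (3 + W)/9 = -4/9 + (⅓ + W/9) = -⅑ + W/9)
-79 + u(-7)*g = -79 + (-⅑ + (⅑)*(-7))*(-142) = -79 + (-⅑ - 7/9)*(-142) = -79 - 8/9*(-142) = -79 + 1136/9 = 425/9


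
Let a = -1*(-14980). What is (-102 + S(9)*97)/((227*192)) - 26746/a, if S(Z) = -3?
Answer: -97632067/54407360 ≈ -1.7945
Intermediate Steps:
a = 14980
(-102 + S(9)*97)/((227*192)) - 26746/a = (-102 - 3*97)/((227*192)) - 26746/14980 = (-102 - 291)/43584 - 26746*1/14980 = -393*1/43584 - 13373/7490 = -131/14528 - 13373/7490 = -97632067/54407360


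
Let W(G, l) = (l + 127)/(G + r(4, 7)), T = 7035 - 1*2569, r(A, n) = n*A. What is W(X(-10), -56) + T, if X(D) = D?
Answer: 80459/18 ≈ 4469.9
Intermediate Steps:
r(A, n) = A*n
T = 4466 (T = 7035 - 2569 = 4466)
W(G, l) = (127 + l)/(28 + G) (W(G, l) = (l + 127)/(G + 4*7) = (127 + l)/(G + 28) = (127 + l)/(28 + G))
W(X(-10), -56) + T = (127 - 56)/(28 - 10) + 4466 = 71/18 + 4466 = 80459/18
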